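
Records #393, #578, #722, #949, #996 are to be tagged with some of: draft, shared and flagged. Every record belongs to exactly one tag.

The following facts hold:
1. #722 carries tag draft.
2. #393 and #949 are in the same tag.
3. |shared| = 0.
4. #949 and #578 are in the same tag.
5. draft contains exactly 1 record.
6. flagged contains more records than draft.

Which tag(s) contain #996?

#996: flagged

From (1): #722 ∈ draft.
(3): shared already has 0, so the rest are out.
(5): draft already has 1, so the rest are out.
Only one tag left: #393 ∈ flagged.
Only one tag left: #578 ∈ flagged.
Only one tag left: #949 ∈ flagged.
Only one tag left: #996 ∈ flagged.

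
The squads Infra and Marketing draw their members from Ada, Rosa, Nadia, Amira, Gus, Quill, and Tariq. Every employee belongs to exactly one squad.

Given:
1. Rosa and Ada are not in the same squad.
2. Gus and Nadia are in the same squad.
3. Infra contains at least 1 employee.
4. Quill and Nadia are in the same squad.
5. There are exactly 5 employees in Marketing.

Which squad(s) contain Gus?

Gus: Marketing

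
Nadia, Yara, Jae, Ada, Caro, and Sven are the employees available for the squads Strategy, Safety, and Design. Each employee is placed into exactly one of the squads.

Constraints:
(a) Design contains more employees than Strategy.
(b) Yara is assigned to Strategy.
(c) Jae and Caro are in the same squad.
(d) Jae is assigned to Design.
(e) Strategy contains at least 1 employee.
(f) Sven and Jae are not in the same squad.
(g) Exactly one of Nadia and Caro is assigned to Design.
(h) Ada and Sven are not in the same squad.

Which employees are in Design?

Design = {Ada, Caro, Jae}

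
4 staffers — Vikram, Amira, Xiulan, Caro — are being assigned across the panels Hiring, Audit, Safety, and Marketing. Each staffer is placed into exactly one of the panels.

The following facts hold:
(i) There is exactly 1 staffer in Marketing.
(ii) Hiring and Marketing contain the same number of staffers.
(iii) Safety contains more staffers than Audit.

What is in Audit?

Audit = {}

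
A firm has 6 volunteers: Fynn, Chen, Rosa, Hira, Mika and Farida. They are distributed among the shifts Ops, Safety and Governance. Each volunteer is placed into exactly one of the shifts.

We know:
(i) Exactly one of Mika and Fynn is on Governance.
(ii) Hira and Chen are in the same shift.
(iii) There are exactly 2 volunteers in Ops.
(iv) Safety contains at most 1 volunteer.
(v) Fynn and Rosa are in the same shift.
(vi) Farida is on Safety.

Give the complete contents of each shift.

Ops = {Fynn, Rosa}; Safety = {Farida}; Governance = {Chen, Hira, Mika}

From (vi): Farida ∈ Safety.
(iv): Safety already has 1, so the rest are out.
Suppose Fynn ∉ Ops: no assignment then satisfies all the clues, so Fynn ∈ Ops.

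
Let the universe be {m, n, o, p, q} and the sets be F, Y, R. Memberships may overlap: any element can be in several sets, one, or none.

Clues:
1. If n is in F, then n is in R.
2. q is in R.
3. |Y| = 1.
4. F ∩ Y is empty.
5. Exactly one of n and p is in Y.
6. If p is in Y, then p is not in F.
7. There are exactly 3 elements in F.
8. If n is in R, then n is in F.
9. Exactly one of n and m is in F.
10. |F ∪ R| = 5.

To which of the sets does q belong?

q: F, R

From (2): q ∈ R.
Suppose q ∉ F: no assignment then satisfies all the clues, so q ∈ F.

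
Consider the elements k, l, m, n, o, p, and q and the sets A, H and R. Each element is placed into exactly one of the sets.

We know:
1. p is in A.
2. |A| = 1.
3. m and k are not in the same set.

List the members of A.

From (1): p ∈ A.
(2): A already has 1, so the rest are out.

A = {p}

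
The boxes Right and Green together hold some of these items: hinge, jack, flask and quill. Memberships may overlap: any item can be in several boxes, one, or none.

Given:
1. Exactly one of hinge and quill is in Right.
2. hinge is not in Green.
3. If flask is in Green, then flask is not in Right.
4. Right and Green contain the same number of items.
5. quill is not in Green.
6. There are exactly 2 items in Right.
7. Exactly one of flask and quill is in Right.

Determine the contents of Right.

Right = {jack, quill}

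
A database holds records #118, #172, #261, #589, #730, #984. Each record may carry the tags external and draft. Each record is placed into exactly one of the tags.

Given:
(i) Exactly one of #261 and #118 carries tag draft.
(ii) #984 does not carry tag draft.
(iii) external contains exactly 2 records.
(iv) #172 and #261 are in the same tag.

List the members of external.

From (ii): #984 ∉ draft.
Only one tag left: #984 ∈ external.
Suppose #118 ∉ external: no assignment then satisfies all the clues, so #118 ∈ external.

external = {#118, #984}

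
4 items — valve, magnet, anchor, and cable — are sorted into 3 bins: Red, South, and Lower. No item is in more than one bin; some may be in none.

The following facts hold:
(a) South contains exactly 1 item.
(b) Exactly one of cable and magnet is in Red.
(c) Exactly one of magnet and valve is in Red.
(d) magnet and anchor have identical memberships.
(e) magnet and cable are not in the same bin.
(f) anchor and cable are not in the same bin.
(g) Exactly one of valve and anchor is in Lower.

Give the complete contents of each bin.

Red = {anchor, magnet}; South = {cable}; Lower = {valve}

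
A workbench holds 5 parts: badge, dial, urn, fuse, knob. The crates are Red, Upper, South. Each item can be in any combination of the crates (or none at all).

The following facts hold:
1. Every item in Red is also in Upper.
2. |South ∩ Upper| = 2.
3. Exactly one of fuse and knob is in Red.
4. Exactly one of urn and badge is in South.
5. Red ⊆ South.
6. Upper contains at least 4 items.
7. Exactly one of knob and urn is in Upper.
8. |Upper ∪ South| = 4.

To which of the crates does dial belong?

dial: Upper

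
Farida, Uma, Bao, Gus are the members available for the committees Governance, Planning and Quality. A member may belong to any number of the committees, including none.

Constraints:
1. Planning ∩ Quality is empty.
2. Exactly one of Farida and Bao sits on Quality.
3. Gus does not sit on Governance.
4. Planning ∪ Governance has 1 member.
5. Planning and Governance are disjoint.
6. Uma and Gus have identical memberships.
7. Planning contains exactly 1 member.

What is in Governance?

Governance = {}

From (3): Gus ∉ Governance.
(6): Uma matches Gus: Uma ∉ Governance.
Suppose Farida ∈ Governance: no assignment then satisfies all the clues, so Farida ∉ Governance.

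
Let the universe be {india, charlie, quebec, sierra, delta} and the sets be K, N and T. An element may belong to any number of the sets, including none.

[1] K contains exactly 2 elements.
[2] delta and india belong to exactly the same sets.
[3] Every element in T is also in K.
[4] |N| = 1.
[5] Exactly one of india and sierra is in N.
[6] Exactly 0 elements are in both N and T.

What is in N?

N = {sierra}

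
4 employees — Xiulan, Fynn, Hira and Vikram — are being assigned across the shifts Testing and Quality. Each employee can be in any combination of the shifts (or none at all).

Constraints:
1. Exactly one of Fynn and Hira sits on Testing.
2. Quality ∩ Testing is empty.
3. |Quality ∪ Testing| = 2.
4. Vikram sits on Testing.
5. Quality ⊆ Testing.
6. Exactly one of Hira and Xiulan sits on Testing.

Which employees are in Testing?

Testing = {Hira, Vikram}

From (4): Vikram ∈ Testing.
(2) (disjoint): Vikram ∉ Quality.
Suppose Xiulan ∈ Testing: no assignment then satisfies all the clues, so Xiulan ∉ Testing.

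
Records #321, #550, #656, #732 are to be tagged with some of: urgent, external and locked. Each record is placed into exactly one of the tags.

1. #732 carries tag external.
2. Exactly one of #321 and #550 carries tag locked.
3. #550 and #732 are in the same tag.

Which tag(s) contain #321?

#321: locked

From (1): #732 ∈ external.
(3): #550 matches #732: #550 ∉ urgent.
(3): #550 matches #732: #550 ∈ external.
(2) (exactly one): #321 ∈ locked.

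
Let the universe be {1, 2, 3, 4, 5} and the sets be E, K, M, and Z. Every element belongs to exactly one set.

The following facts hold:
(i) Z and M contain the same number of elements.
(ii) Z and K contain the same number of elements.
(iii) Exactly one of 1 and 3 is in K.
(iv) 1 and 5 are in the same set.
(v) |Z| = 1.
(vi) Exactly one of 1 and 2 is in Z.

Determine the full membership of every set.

E = {1, 5}; K = {3}; M = {4}; Z = {2}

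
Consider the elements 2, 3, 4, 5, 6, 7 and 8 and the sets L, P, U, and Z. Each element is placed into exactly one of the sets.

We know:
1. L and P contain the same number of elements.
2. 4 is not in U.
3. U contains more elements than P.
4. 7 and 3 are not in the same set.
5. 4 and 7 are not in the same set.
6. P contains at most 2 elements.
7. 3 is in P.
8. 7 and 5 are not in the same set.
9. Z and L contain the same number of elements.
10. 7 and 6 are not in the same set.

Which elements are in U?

From (2): 4 ∉ U.
From (7): 3 ∈ P.
(4): 7 ∉ P.
Suppose 2 ∉ U: no assignment then satisfies all the clues, so 2 ∈ U.

U = {2, 5, 6, 8}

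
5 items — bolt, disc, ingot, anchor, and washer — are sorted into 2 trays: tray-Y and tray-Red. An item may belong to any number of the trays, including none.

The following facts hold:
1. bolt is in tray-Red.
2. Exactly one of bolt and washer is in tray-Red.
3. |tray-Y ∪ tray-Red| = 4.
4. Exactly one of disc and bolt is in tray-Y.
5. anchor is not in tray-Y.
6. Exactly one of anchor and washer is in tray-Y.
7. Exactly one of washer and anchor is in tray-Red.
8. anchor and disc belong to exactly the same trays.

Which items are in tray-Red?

tray-Red = {anchor, bolt, disc}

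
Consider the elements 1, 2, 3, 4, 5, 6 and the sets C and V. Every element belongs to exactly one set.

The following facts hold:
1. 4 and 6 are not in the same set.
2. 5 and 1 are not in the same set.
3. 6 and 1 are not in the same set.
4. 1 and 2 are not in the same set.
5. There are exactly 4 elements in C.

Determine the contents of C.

C = {2, 3, 5, 6}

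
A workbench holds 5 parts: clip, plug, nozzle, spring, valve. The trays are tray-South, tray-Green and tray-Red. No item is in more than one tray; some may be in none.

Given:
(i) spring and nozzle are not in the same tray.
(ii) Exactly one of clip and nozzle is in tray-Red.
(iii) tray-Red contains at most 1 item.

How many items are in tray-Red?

1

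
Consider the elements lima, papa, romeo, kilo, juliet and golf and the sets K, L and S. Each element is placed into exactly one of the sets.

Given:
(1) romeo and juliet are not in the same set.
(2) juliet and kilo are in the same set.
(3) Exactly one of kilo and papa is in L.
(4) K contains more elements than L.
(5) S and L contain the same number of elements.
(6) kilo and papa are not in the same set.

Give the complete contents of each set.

K = {golf, juliet, kilo, lima}; L = {papa}; S = {romeo}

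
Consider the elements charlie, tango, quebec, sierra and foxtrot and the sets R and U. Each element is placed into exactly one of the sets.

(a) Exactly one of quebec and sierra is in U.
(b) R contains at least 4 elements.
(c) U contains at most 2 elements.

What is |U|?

1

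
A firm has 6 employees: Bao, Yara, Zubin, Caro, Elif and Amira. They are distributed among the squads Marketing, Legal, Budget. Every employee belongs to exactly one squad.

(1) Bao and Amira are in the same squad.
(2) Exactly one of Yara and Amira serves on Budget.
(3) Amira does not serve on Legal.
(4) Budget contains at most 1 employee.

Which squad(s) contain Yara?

From (3): Amira ∉ Legal.
(1): Bao matches Amira: Bao ∉ Legal.
Suppose Yara ∈ Marketing: no assignment then satisfies all the clues, so Yara ∉ Marketing.

Yara: Budget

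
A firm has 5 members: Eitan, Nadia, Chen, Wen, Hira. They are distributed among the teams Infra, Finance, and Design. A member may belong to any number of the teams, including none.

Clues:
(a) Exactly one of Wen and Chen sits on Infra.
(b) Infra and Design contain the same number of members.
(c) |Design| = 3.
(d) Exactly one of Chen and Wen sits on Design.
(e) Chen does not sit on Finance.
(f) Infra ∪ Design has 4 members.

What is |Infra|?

3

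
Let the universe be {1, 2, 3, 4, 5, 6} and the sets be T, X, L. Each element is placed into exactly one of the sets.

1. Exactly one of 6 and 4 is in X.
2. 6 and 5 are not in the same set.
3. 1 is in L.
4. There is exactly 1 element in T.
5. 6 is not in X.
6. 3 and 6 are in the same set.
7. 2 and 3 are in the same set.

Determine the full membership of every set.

T = {5}; X = {4}; L = {1, 2, 3, 6}

From (3): 1 ∈ L.
From (5): 6 ∉ X.
(1) (exactly one): 4 ∈ X.
(6): 3 matches 6: 3 ∉ X.
(7): 2 matches 3: 2 ∉ X.
Suppose 2 ∈ T: no assignment then satisfies all the clues, so 2 ∉ T.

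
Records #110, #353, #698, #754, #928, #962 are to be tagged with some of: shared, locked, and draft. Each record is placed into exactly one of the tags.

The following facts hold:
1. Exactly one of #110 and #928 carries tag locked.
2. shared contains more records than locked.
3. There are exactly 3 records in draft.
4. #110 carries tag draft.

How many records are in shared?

2

From (4): #110 ∈ draft.
(1) (exactly one): #928 ∈ locked.
Suppose #353 ∈ locked: no assignment then satisfies all the clues, so #353 ∉ locked.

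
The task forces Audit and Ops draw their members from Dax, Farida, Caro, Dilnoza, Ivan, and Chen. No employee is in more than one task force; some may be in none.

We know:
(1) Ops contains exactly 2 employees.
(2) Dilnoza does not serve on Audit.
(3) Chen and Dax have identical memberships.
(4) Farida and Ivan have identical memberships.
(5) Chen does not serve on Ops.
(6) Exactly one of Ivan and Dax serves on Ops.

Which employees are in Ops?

Ops = {Farida, Ivan}

From (2): Dilnoza ∉ Audit.
From (5): Chen ∉ Ops.
(3): Dax matches Chen: Dax ∉ Ops.
(6) (exactly one): Ivan ∈ Ops.
(4): Farida matches Ivan: Farida ∉ Audit.
(4): Farida matches Ivan: Farida ∈ Ops.
(1): Ops already has 2, so the rest are out.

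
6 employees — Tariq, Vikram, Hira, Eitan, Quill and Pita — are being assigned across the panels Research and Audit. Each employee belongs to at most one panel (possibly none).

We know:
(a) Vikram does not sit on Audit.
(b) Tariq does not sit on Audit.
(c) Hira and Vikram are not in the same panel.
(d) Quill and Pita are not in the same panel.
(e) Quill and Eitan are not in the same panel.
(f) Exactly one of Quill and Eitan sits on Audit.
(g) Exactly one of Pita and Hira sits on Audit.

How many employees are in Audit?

From (a): Vikram ∉ Audit.
From (b): Tariq ∉ Audit.

2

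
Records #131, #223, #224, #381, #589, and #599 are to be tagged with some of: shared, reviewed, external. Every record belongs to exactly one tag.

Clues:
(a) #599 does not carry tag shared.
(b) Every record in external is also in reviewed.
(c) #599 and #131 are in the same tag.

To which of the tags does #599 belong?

#599: reviewed

From (a): #599 ∉ shared.
(c): #131 matches #599: #131 ∉ shared.
Suppose #599 ∉ reviewed: no assignment then satisfies all the clues, so #599 ∈ reviewed.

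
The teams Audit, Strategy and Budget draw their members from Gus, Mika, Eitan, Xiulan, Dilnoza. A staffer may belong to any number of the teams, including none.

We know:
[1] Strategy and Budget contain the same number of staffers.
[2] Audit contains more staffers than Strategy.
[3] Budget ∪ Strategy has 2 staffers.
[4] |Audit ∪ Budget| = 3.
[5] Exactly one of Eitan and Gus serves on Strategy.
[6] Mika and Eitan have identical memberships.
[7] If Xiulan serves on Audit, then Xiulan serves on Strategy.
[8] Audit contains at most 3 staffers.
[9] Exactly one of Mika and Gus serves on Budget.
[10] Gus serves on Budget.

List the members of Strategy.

Strategy = {Gus, Xiulan}

From (10): Gus ∈ Budget.
(9) (exactly one): Mika ∉ Budget.
(6): Eitan matches Mika: Eitan ∉ Budget.
Suppose Gus ∉ Strategy: no assignment then satisfies all the clues, so Gus ∈ Strategy.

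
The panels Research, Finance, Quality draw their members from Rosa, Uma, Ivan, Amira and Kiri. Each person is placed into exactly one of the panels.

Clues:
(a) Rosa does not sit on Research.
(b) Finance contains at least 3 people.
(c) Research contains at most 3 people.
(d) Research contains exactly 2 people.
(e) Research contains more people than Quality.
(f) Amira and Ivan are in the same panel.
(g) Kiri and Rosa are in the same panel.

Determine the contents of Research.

From (a): Rosa ∉ Research.
(g): Kiri matches Rosa: Kiri ∉ Research.
Suppose Uma ∈ Research: no assignment then satisfies all the clues, so Uma ∉ Research.

Research = {Amira, Ivan}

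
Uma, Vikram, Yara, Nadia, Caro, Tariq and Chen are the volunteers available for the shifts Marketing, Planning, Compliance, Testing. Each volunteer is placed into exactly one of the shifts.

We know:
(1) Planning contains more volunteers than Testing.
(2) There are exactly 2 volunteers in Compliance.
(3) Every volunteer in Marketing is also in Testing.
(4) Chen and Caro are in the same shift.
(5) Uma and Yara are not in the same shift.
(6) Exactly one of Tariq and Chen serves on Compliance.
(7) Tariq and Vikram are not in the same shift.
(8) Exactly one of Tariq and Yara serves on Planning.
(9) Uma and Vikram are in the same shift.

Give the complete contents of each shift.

Marketing = {}; Planning = {Caro, Chen, Yara}; Compliance = {Nadia, Tariq}; Testing = {Uma, Vikram}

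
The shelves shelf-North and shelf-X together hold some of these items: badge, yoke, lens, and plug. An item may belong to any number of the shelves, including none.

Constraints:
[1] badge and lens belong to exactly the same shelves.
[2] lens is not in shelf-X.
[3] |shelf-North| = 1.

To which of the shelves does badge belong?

From (2): lens ∉ shelf-X.
(1): badge matches lens: badge ∉ shelf-X.
Suppose badge ∈ shelf-North: no assignment then satisfies all the clues, so badge ∉ shelf-North.

badge: none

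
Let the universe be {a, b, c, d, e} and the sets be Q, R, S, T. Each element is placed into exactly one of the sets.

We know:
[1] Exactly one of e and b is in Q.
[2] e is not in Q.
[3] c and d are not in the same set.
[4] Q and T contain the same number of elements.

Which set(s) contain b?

From (2): e ∉ Q.
(1) (exactly one): b ∈ Q.

b: Q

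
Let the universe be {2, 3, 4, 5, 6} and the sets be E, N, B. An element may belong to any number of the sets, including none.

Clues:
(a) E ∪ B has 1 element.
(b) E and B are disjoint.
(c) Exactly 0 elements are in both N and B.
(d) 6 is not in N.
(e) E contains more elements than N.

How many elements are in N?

0

From (d): 6 ∉ N.
Suppose 2 ∈ N: no assignment then satisfies all the clues, so 2 ∉ N.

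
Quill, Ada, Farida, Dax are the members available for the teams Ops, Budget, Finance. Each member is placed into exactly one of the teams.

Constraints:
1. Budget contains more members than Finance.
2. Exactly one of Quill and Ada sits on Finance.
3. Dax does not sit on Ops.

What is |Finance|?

1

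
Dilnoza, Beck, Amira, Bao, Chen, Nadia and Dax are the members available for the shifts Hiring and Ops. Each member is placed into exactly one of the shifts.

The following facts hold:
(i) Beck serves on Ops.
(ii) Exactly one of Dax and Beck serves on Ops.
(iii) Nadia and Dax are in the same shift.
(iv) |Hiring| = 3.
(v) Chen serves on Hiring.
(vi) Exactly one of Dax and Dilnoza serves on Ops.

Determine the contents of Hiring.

Hiring = {Chen, Dax, Nadia}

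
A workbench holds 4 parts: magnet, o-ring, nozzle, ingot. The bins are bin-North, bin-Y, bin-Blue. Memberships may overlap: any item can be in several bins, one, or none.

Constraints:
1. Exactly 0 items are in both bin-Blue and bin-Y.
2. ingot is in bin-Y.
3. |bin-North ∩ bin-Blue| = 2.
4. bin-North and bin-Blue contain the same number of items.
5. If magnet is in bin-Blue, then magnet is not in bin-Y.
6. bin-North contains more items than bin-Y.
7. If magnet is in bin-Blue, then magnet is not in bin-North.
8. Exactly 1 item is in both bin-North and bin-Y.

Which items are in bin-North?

bin-North = {ingot, nozzle, o-ring}

From (2): ingot ∈ bin-Y.
Suppose magnet ∈ bin-North: no assignment then satisfies all the clues, so magnet ∉ bin-North.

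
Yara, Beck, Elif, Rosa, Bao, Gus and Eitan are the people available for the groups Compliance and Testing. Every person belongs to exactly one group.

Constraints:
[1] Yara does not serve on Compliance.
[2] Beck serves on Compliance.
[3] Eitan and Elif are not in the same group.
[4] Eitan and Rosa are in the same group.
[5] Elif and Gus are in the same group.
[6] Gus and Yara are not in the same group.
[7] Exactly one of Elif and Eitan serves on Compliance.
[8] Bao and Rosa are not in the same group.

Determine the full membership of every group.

From (1): Yara ∉ Compliance.
From (2): Beck ∈ Compliance.
Only one group left: Yara ∈ Testing.
(6): Gus ∉ Testing.
Only one group left: Gus ∈ Compliance.
(5): Elif matches Gus: Elif ∈ Compliance.
(7) (exactly one): Eitan ∉ Compliance.
Only one group left: Eitan ∈ Testing.
(4): Rosa matches Eitan: Rosa ∉ Compliance.
(4): Rosa matches Eitan: Rosa ∈ Testing.
(8): Bao ∉ Testing.
Only one group left: Bao ∈ Compliance.

Compliance = {Bao, Beck, Elif, Gus}; Testing = {Eitan, Rosa, Yara}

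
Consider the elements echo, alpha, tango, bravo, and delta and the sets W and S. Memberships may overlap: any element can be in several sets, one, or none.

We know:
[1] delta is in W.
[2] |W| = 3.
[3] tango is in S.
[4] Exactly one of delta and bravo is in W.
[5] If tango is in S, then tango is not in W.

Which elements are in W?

From (1): delta ∈ W.
From (3): tango ∈ S.
(4) (exactly one): bravo ∉ W.
(5): tango ∉ W.
(2): only 3 candidates remain for W, so all are in.

W = {alpha, delta, echo}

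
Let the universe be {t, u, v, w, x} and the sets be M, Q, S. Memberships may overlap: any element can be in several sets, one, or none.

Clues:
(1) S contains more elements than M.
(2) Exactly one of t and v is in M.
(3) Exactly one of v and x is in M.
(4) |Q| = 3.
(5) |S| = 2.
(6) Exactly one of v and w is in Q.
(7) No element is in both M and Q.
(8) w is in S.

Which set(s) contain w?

From (8): w ∈ S.
Suppose w ∈ M: no assignment then satisfies all the clues, so w ∉ M.

w: Q, S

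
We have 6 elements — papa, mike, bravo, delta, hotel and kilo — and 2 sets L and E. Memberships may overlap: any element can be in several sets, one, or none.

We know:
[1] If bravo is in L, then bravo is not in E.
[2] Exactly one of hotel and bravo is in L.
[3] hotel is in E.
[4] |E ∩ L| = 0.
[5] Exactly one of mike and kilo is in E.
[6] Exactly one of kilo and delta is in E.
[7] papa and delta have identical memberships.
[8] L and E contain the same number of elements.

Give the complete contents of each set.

L = {bravo, mike}; E = {hotel, kilo}

From (3): hotel ∈ E.
Suppose papa ∈ L: no assignment then satisfies all the clues, so papa ∉ L.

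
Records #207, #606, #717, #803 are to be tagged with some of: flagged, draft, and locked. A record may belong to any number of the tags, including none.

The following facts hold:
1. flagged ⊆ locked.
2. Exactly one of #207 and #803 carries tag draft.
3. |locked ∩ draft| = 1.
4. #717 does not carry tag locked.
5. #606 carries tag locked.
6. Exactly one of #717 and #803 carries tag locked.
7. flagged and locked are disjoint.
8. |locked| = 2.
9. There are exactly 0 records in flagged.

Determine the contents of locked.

locked = {#606, #803}

From (4): #717 ∉ locked.
From (5): #606 ∈ locked.
(1) contrapositive: #717 ∉ flagged.
(6) (exactly one): #803 ∈ locked.
(7) (disjoint): #606 ∉ flagged.
(7) (disjoint): #803 ∉ flagged.
(8): locked already has 2, so the rest are out.
(9): flagged already has 0, so the rest are out.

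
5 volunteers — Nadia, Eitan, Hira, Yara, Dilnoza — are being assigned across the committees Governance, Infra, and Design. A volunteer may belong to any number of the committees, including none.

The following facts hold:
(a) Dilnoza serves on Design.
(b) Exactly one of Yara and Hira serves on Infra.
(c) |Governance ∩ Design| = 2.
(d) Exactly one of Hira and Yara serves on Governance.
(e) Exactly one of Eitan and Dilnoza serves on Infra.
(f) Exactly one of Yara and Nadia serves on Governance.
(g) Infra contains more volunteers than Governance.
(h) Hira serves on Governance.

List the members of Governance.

From (a): Dilnoza ∈ Design.
From (h): Hira ∈ Governance.
(d) (exactly one): Yara ∉ Governance.
(f) (exactly one): Nadia ∈ Governance.
Suppose Eitan ∈ Governance: no assignment then satisfies all the clues, so Eitan ∉ Governance.

Governance = {Hira, Nadia}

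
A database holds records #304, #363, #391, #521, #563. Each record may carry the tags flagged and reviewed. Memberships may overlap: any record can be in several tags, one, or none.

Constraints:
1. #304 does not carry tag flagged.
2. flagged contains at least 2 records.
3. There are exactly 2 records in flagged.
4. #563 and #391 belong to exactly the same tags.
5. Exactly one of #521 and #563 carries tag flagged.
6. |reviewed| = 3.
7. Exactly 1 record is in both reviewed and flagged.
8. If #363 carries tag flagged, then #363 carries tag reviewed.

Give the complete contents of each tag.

flagged = {#363, #521}; reviewed = {#363, #391, #563}

From (1): #304 ∉ flagged.
Suppose #304 ∈ reviewed: no assignment then satisfies all the clues, so #304 ∉ reviewed.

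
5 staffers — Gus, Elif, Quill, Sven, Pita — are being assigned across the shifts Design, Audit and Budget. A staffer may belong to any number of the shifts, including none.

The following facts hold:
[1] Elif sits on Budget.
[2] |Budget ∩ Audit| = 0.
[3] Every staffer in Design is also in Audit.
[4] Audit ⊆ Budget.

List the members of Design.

Design = {}

From (1): Elif ∈ Budget.
Suppose Gus ∈ Design: no assignment then satisfies all the clues, so Gus ∉ Design.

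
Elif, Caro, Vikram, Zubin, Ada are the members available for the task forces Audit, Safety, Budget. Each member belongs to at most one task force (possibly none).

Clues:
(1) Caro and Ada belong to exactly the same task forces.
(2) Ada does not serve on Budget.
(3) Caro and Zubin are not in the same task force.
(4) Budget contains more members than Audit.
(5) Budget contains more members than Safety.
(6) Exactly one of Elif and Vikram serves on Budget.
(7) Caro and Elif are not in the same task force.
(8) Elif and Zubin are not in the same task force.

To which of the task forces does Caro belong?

Caro: none

From (2): Ada ∉ Budget.
(1): Caro matches Ada: Caro ∉ Budget.
Suppose Caro ∈ Audit: no assignment then satisfies all the clues, so Caro ∉ Audit.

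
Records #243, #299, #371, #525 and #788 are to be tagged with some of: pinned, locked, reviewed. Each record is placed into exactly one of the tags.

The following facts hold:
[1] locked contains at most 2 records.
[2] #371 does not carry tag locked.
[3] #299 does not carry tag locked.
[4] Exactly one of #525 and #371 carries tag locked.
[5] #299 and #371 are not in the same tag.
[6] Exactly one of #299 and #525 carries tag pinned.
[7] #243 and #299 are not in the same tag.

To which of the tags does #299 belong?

From (2): #371 ∉ locked.
From (3): #299 ∉ locked.
(4) (exactly one): #525 ∈ locked.
(6) (exactly one): #299 ∈ pinned.
(7): #243 ∉ pinned.
(5): #371 ∉ pinned.
Only one tag left: #371 ∈ reviewed.

#299: pinned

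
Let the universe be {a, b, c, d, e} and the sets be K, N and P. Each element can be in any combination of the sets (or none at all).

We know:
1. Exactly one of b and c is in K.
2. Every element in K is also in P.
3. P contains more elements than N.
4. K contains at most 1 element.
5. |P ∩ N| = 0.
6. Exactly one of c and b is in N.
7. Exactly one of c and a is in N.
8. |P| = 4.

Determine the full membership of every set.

K = {b}; N = {c}; P = {a, b, d, e}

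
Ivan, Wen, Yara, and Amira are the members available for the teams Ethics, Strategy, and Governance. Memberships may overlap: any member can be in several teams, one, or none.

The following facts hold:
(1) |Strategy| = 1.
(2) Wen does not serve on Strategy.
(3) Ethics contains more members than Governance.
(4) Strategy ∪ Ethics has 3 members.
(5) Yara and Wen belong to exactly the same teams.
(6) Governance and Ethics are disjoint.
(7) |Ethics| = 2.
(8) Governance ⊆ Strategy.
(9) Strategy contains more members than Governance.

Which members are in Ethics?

Ethics = {Wen, Yara}

From (2): Wen ∉ Strategy.
(5): Yara matches Wen: Yara ∉ Strategy.
(8) contrapositive: Wen ∉ Governance.
(8) contrapositive: Yara ∉ Governance.
Suppose Ivan ∈ Ethics: no assignment then satisfies all the clues, so Ivan ∉ Ethics.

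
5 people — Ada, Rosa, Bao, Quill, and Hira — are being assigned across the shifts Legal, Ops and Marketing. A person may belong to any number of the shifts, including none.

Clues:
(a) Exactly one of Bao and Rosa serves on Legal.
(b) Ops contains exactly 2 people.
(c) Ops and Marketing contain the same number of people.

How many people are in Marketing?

2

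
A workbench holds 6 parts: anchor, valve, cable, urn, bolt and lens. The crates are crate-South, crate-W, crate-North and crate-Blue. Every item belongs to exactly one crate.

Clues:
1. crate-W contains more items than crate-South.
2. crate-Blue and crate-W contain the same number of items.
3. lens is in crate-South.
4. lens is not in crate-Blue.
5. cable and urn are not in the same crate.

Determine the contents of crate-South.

crate-South = {lens}

From (3): lens ∈ crate-South.
Suppose anchor ∈ crate-South: no assignment then satisfies all the clues, so anchor ∉ crate-South.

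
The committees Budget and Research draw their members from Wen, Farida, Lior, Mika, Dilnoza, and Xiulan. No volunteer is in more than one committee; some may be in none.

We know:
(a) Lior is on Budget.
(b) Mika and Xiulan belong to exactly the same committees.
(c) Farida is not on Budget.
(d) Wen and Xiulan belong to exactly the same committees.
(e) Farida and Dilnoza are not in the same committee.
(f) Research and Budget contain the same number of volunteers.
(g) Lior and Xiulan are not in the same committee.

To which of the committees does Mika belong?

From (a): Lior ∈ Budget.
From (c): Farida ∉ Budget.
(g): Xiulan ∉ Budget.
(b): Mika matches Xiulan: Mika ∉ Budget.
(d): Wen matches Xiulan: Wen ∉ Budget.
Suppose Mika ∈ Research: no assignment then satisfies all the clues, so Mika ∉ Research.

Mika: none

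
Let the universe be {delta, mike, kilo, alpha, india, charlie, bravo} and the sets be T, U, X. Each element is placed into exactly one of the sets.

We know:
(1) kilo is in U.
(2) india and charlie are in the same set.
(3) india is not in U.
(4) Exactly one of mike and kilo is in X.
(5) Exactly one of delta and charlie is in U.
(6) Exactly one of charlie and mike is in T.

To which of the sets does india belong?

From (1): kilo ∈ U.
From (3): india ∉ U.
(2): charlie matches india: charlie ∉ U.
(4) (exactly one): mike ∈ X.
(5) (exactly one): delta ∈ U.
(6) (exactly one): charlie ∈ T.
(2): india matches charlie: india ∈ T.

india: T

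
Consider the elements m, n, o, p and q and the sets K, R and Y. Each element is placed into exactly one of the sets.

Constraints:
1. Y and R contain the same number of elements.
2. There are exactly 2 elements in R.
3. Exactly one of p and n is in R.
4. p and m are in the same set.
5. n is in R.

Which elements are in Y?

Y = {m, p}

From (5): n ∈ R.
(3) (exactly one): p ∉ R.
(4): m matches p: m ∉ R.
Suppose m ∉ Y: no assignment then satisfies all the clues, so m ∈ Y.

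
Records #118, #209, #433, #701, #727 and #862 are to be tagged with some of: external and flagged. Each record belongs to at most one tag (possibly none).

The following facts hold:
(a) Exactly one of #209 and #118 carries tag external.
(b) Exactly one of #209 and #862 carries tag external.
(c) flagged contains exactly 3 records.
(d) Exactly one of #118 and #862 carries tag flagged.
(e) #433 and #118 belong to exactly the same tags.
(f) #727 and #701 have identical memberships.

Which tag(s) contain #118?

#118: none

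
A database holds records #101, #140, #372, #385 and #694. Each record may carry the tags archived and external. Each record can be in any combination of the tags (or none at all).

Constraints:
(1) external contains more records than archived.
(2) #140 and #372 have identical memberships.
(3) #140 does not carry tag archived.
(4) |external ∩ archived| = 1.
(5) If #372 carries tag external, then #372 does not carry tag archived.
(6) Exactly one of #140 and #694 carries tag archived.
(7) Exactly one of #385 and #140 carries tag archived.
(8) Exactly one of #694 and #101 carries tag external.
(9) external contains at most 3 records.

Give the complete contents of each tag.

archived = {#385, #694}; external = {#140, #372, #694}

From (3): #140 ∉ archived.
(2): #372 matches #140: #372 ∉ archived.
(6) (exactly one): #694 ∈ archived.
(7) (exactly one): #385 ∈ archived.
Suppose #101 ∈ archived: no assignment then satisfies all the clues, so #101 ∉ archived.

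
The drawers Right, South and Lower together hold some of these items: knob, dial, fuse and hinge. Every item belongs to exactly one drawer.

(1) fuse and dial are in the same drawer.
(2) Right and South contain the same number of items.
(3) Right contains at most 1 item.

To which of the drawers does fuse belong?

fuse: Lower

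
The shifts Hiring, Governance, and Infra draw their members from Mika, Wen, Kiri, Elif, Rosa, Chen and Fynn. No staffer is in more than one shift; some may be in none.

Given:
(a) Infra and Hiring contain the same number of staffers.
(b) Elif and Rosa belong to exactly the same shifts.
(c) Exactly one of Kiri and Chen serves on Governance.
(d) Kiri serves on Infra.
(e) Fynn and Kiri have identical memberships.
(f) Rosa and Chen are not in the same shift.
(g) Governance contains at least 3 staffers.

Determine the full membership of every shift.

Hiring = {Elif, Rosa}; Governance = {Chen, Mika, Wen}; Infra = {Fynn, Kiri}

From (d): Kiri ∈ Infra.
(c) (exactly one): Chen ∈ Governance.
(e): Fynn matches Kiri: Fynn ∉ Hiring.
(e): Fynn matches Kiri: Fynn ∉ Governance.
(e): Fynn matches Kiri: Fynn ∈ Infra.
(f): Rosa ∉ Governance.
(b): Elif matches Rosa: Elif ∉ Governance.
(g): only 3 candidates remain for Governance, so all are in.
Suppose Elif ∉ Hiring: no assignment then satisfies all the clues, so Elif ∈ Hiring.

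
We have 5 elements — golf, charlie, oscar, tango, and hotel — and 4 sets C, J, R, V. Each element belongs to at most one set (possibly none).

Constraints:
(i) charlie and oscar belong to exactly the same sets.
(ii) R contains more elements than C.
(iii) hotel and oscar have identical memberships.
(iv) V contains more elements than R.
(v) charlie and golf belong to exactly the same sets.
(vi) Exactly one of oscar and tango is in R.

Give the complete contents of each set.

C = {}; J = {}; R = {tango}; V = {charlie, golf, hotel, oscar}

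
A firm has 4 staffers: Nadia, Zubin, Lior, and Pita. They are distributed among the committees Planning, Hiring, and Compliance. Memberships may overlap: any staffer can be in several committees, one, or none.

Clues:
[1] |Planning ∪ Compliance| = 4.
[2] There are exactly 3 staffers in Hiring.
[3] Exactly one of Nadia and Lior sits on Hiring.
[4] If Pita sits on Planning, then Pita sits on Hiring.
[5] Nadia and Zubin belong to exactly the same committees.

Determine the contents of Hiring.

Hiring = {Nadia, Pita, Zubin}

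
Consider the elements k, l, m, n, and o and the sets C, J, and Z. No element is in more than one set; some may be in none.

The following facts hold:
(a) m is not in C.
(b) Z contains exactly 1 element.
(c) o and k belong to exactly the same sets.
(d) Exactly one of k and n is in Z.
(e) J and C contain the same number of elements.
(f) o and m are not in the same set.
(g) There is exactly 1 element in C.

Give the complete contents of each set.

From (a): m ∉ C.
Suppose k ∈ C: no assignment then satisfies all the clues, so k ∉ C.

C = {l}; J = {m}; Z = {n}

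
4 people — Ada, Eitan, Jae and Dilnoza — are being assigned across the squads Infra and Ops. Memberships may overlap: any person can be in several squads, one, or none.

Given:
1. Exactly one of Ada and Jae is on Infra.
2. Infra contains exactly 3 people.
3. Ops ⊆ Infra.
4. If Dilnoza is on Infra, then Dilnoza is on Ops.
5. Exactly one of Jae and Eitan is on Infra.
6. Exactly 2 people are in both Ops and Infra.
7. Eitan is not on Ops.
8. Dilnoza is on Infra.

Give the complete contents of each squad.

From (7): Eitan ∉ Ops.
From (8): Dilnoza ∈ Infra.
(4): Dilnoza ∈ Ops.
Suppose Ada ∉ Infra: no assignment then satisfies all the clues, so Ada ∈ Infra.

Infra = {Ada, Dilnoza, Eitan}; Ops = {Ada, Dilnoza}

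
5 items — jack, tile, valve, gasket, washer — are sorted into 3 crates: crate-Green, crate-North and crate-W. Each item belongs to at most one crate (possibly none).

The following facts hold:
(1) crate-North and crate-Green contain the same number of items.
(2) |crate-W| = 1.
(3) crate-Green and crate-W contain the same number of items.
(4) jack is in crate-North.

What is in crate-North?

crate-North = {jack}

From (4): jack ∈ crate-North.
Suppose tile ∈ crate-North: no assignment then satisfies all the clues, so tile ∉ crate-North.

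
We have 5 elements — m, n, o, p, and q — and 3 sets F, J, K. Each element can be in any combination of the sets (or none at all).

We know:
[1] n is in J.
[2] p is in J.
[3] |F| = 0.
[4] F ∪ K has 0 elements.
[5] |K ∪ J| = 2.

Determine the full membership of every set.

F = {}; J = {n, p}; K = {}

From (1): n ∈ J.
From (2): p ∈ J.
(3): F already has 0, so the rest are out.
Suppose m ∈ J: no assignment then satisfies all the clues, so m ∉ J.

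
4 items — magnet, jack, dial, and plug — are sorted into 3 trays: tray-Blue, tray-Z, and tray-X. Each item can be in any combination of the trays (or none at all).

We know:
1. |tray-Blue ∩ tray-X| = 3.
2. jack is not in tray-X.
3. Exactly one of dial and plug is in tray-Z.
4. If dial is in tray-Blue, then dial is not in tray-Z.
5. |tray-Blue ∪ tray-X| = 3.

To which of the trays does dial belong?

dial: tray-Blue, tray-X

From (2): jack ∉ tray-X.
Suppose dial ∉ tray-Blue: no assignment then satisfies all the clues, so dial ∈ tray-Blue.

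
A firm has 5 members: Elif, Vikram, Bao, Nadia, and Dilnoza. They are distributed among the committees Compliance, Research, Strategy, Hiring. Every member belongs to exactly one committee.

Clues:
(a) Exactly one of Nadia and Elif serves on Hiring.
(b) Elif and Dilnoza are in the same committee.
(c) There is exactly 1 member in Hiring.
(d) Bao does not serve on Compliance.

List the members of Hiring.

Hiring = {Nadia}

From (d): Bao ∉ Compliance.
Suppose Elif ∈ Hiring: no assignment then satisfies all the clues, so Elif ∉ Hiring.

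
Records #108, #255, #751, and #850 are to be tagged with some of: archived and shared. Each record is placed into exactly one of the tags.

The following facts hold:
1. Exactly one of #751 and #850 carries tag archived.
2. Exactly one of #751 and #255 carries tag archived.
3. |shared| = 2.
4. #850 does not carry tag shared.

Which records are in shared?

shared = {#108, #751}

From (4): #850 ∉ shared.
Only one tag left: #850 ∈ archived.
(1) (exactly one): #751 ∉ archived.
(2) (exactly one): #255 ∈ archived.
(3): only 2 candidates remain for shared, so all are in.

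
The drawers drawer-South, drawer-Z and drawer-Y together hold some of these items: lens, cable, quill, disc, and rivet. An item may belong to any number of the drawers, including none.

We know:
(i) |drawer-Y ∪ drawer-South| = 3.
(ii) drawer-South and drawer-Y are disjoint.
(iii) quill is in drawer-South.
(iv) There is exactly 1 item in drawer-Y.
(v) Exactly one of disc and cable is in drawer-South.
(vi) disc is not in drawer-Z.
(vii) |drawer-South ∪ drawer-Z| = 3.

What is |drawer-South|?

2

From (iii): quill ∈ drawer-South.
From (vi): disc ∉ drawer-Z.
(ii) (disjoint): quill ∉ drawer-Y.
Suppose lens ∈ drawer-South: no assignment then satisfies all the clues, so lens ∉ drawer-South.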